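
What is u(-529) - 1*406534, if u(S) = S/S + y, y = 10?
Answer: -406523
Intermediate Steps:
u(S) = 11 (u(S) = S/S + 10 = 1 + 10 = 11)
u(-529) - 1*406534 = 11 - 1*406534 = 11 - 406534 = -406523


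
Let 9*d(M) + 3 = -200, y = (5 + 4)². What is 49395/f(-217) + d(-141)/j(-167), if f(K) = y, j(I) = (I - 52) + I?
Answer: 6356099/10422 ≈ 609.87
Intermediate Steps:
j(I) = -52 + 2*I (j(I) = (-52 + I) + I = -52 + 2*I)
y = 81 (y = 9² = 81)
f(K) = 81
d(M) = -203/9 (d(M) = -⅓ + (⅑)*(-200) = -⅓ - 200/9 = -203/9)
49395/f(-217) + d(-141)/j(-167) = 49395/81 - 203/(9*(-52 + 2*(-167))) = 49395*(1/81) - 203/(9*(-52 - 334)) = 16465/27 - 203/9/(-386) = 16465/27 - 203/9*(-1/386) = 16465/27 + 203/3474 = 6356099/10422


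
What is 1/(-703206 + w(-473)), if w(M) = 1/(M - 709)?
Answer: -1182/831189493 ≈ -1.4221e-6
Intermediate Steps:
w(M) = 1/(-709 + M)
1/(-703206 + w(-473)) = 1/(-703206 + 1/(-709 - 473)) = 1/(-703206 + 1/(-1182)) = 1/(-703206 - 1/1182) = 1/(-831189493/1182) = -1182/831189493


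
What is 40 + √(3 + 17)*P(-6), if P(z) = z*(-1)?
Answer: 40 + 12*√5 ≈ 66.833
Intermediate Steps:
P(z) = -z
40 + √(3 + 17)*P(-6) = 40 + √(3 + 17)*(-1*(-6)) = 40 + √20*6 = 40 + (2*√5)*6 = 40 + 12*√5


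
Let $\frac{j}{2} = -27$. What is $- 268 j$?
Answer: $14472$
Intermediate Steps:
$j = -54$ ($j = 2 \left(-27\right) = -54$)
$- 268 j = \left(-268\right) \left(-54\right) = 14472$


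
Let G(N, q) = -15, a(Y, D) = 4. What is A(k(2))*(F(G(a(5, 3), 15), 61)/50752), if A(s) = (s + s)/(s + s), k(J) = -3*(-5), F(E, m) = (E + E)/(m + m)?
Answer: -15/3095872 ≈ -4.8452e-6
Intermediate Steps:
F(E, m) = E/m (F(E, m) = (2*E)/((2*m)) = (2*E)*(1/(2*m)) = E/m)
k(J) = 15
A(s) = 1 (A(s) = (2*s)/((2*s)) = (2*s)*(1/(2*s)) = 1)
A(k(2))*(F(G(a(5, 3), 15), 61)/50752) = 1*(-15/61/50752) = 1*(-15*1/61*(1/50752)) = 1*(-15/61*1/50752) = 1*(-15/3095872) = -15/3095872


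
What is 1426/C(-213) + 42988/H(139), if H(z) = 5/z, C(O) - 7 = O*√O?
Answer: 28871746615191/24159115 + 151869*I*√213/4831823 ≈ 1.1951e+6 + 0.45872*I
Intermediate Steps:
C(O) = 7 + O^(3/2) (C(O) = 7 + O*√O = 7 + O^(3/2))
1426/C(-213) + 42988/H(139) = 1426/(7 + (-213)^(3/2)) + 42988/((5/139)) = 1426/(7 - 213*I*√213) + 42988/((5*(1/139))) = 1426/(7 - 213*I*√213) + 42988/(5/139) = 1426/(7 - 213*I*√213) + 42988*(139/5) = 1426/(7 - 213*I*√213) + 5975332/5 = 5975332/5 + 1426/(7 - 213*I*√213)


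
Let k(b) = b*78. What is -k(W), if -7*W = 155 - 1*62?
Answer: 7254/7 ≈ 1036.3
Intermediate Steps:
W = -93/7 (W = -(155 - 1*62)/7 = -(155 - 62)/7 = -1/7*93 = -93/7 ≈ -13.286)
k(b) = 78*b
-k(W) = -78*(-93)/7 = -1*(-7254/7) = 7254/7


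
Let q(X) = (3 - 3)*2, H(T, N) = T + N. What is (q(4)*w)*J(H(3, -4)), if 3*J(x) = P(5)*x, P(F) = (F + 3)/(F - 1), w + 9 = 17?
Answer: 0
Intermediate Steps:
w = 8 (w = -9 + 17 = 8)
P(F) = (3 + F)/(-1 + F)
H(T, N) = N + T
q(X) = 0 (q(X) = 0*2 = 0)
J(x) = 2*x/3 (J(x) = (((3 + 5)/(-1 + 5))*x)/3 = ((8/4)*x)/3 = (((1/4)*8)*x)/3 = (2*x)/3 = 2*x/3)
(q(4)*w)*J(H(3, -4)) = (0*8)*(2*(-4 + 3)/3) = 0*((2/3)*(-1)) = 0*(-2/3) = 0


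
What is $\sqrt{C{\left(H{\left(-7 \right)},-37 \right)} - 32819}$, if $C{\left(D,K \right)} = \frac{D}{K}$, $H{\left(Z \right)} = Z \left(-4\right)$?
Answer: $\frac{i \sqrt{44930247}}{37} \approx 181.16 i$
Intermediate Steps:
$H{\left(Z \right)} = - 4 Z$
$\sqrt{C{\left(H{\left(-7 \right)},-37 \right)} - 32819} = \sqrt{\frac{\left(-4\right) \left(-7\right)}{-37} - 32819} = \sqrt{28 \left(- \frac{1}{37}\right) - 32819} = \sqrt{- \frac{28}{37} - 32819} = \sqrt{- \frac{1214331}{37}} = \frac{i \sqrt{44930247}}{37}$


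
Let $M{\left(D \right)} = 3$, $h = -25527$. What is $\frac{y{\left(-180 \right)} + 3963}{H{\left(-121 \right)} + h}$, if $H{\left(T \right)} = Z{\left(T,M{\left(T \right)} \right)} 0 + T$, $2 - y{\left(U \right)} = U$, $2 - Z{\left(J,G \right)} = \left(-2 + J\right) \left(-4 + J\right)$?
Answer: $- \frac{4145}{25648} \approx -0.16161$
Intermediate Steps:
$Z{\left(J,G \right)} = 2 - \left(-4 + J\right) \left(-2 + J\right)$ ($Z{\left(J,G \right)} = 2 - \left(-2 + J\right) \left(-4 + J\right) = 2 - \left(-4 + J\right) \left(-2 + J\right)$)
$y{\left(U \right)} = 2 - U$
$H{\left(T \right)} = T$ ($H{\left(T \right)} = \left(-6 - T^{2} + 6 T\right) 0 + T = 0 + T = T$)
$\frac{y{\left(-180 \right)} + 3963}{H{\left(-121 \right)} + h} = \frac{\left(2 - -180\right) + 3963}{-121 - 25527} = \frac{\left(2 + 180\right) + 3963}{-25648} = \left(182 + 3963\right) \left(- \frac{1}{25648}\right) = 4145 \left(- \frac{1}{25648}\right) = - \frac{4145}{25648}$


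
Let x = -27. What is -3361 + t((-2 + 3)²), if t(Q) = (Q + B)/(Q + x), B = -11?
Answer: -43688/13 ≈ -3360.6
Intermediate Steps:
t(Q) = (-11 + Q)/(-27 + Q) (t(Q) = (Q - 11)/(Q - 27) = (-11 + Q)/(-27 + Q))
-3361 + t((-2 + 3)²) = -3361 + (-11 + (-2 + 3)²)/(-27 + (-2 + 3)²) = -3361 + (-11 + 1²)/(-27 + 1²) = -3361 + (-11 + 1)/(-27 + 1) = -3361 - 10/(-26) = -3361 - 1/26*(-10) = -3361 + 5/13 = -43688/13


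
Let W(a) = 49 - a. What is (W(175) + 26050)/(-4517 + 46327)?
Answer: 12962/20905 ≈ 0.62004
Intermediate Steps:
(W(175) + 26050)/(-4517 + 46327) = ((49 - 1*175) + 26050)/(-4517 + 46327) = ((49 - 175) + 26050)/41810 = (-126 + 26050)*(1/41810) = 25924*(1/41810) = 12962/20905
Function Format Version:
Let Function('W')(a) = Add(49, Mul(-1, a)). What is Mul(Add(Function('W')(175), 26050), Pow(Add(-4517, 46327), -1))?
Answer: Rational(12962, 20905) ≈ 0.62004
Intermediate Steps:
Mul(Add(Function('W')(175), 26050), Pow(Add(-4517, 46327), -1)) = Mul(Add(Add(49, Mul(-1, 175)), 26050), Pow(Add(-4517, 46327), -1)) = Mul(Add(Add(49, -175), 26050), Pow(41810, -1)) = Mul(Add(-126, 26050), Rational(1, 41810)) = Mul(25924, Rational(1, 41810)) = Rational(12962, 20905)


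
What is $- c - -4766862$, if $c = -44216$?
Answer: $4811078$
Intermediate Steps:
$- c - -4766862 = \left(-1\right) \left(-44216\right) - -4766862 = 44216 + 4766862 = 4811078$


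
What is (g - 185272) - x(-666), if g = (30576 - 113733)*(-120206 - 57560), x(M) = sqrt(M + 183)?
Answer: 14782301990 - I*sqrt(483) ≈ 1.4782e+10 - 21.977*I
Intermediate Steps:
x(M) = sqrt(183 + M)
g = 14782487262 (g = -83157*(-177766) = 14782487262)
(g - 185272) - x(-666) = (14782487262 - 185272) - sqrt(183 - 666) = 14782301990 - sqrt(-483) = 14782301990 - I*sqrt(483)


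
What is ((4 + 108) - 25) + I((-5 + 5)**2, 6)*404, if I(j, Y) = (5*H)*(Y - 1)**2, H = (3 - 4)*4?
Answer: -201913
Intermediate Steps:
H = -4 (H = -1*4 = -4)
I(j, Y) = -20*(-1 + Y)**2 (I(j, Y) = (5*(-4))*(Y - 1)**2 = -20*(-1 + Y)**2)
((4 + 108) - 25) + I((-5 + 5)**2, 6)*404 = ((4 + 108) - 25) - 20*(-1 + 6)**2*404 = (112 - 25) - 20*5**2*404 = 87 - 20*25*404 = 87 - 500*404 = 87 - 202000 = -201913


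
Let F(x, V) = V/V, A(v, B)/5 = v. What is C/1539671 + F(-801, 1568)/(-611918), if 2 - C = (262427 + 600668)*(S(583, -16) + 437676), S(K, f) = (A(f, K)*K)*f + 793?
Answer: -89385171319942675/134593199854 ≈ -6.6411e+5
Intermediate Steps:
A(v, B) = 5*v
F(x, V) = 1
S(K, f) = 793 + 5*K*f**2 (S(K, f) = ((5*f)*K)*f + 793 = (5*K*f)*f + 793 = 5*K*f**2 + 793 = 793 + 5*K*f**2)
C = -1022516414353 (C = 2 - (262427 + 600668)*((793 + 5*583*(-16)**2) + 437676) = 2 - 863095*((793 + 5*583*256) + 437676) = 2 - 863095*((793 + 746240) + 437676) = 2 - 863095*(747033 + 437676) = 2 - 863095*1184709 = 2 - 1*1022516414355 = 2 - 1022516414355 = -1022516414353)
C/1539671 + F(-801, 1568)/(-611918) = -1022516414353/1539671 + 1/(-611918) = -1022516414353*1/1539671 + 1*(-1/611918) = -146073773479/219953 - 1/611918 = -89385171319942675/134593199854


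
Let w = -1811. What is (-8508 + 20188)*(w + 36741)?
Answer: 407982400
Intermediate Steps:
(-8508 + 20188)*(w + 36741) = (-8508 + 20188)*(-1811 + 36741) = 11680*34930 = 407982400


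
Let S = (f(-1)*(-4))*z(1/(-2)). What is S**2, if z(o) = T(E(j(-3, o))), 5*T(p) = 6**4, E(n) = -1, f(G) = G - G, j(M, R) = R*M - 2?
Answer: 0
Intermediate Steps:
j(M, R) = -2 + M*R (j(M, R) = M*R - 2 = -2 + M*R)
f(G) = 0
T(p) = 1296/5 (T(p) = (1/5)*6**4 = (1/5)*1296 = 1296/5)
z(o) = 1296/5
S = 0 (S = (0*(-4))*(1296/5) = 0*(1296/5) = 0)
S**2 = 0**2 = 0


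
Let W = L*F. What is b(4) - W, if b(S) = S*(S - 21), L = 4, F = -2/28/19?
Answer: -9042/133 ≈ -67.985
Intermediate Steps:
F = -1/266 (F = -2*1/28*(1/19) = -1/14*1/19 = -1/266 ≈ -0.0037594)
b(S) = S*(-21 + S)
W = -2/133 (W = 4*(-1/266) = -2/133 ≈ -0.015038)
b(4) - W = 4*(-21 + 4) - 1*(-2/133) = 4*(-17) + 2/133 = -68 + 2/133 = -9042/133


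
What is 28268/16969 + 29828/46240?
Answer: 453315913/196161640 ≈ 2.3109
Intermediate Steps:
28268/16969 + 29828/46240 = 28268*(1/16969) + 29828*(1/46240) = 28268/16969 + 7457/11560 = 453315913/196161640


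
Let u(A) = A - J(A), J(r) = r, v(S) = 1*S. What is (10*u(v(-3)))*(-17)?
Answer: 0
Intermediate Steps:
v(S) = S
u(A) = 0 (u(A) = A - A = 0)
(10*u(v(-3)))*(-17) = (10*0)*(-17) = 0*(-17) = 0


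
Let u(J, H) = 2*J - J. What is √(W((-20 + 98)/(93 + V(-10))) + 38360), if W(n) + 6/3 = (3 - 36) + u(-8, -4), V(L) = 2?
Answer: √38317 ≈ 195.75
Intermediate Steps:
u(J, H) = J
W(n) = -43 (W(n) = -2 + ((3 - 36) - 8) = -2 + (-33 - 8) = -2 - 41 = -43)
√(W((-20 + 98)/(93 + V(-10))) + 38360) = √(-43 + 38360) = √38317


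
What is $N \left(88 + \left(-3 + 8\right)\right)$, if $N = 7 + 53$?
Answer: $5580$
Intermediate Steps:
$N = 60$
$N \left(88 + \left(-3 + 8\right)\right) = 60 \left(88 + \left(-3 + 8\right)\right) = 60 \left(88 + 5\right) = 60 \cdot 93 = 5580$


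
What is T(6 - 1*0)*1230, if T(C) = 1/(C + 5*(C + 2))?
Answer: 615/23 ≈ 26.739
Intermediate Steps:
T(C) = 1/(10 + 6*C) (T(C) = 1/(C + 5*(2 + C)) = 1/(C + (10 + 5*C)) = 1/(10 + 6*C))
T(6 - 1*0)*1230 = (1/(2*(5 + 3*(6 - 1*0))))*1230 = (1/(2*(5 + 3*(6 + 0))))*1230 = (1/(2*(5 + 3*6)))*1230 = (1/(2*(5 + 18)))*1230 = ((½)/23)*1230 = ((½)*(1/23))*1230 = (1/46)*1230 = 615/23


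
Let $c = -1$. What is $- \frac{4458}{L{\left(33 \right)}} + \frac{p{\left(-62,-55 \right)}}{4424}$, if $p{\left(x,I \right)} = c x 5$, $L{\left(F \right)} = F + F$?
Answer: $- \frac{1641811}{24332} \approx -67.475$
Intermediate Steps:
$L{\left(F \right)} = 2 F$
$p{\left(x,I \right)} = - 5 x$ ($p{\left(x,I \right)} = - x 5 = - 5 x$)
$- \frac{4458}{L{\left(33 \right)}} + \frac{p{\left(-62,-55 \right)}}{4424} = - \frac{4458}{2 \cdot 33} + \frac{\left(-5\right) \left(-62\right)}{4424} = - \frac{4458}{66} + 310 \cdot \frac{1}{4424} = \left(-4458\right) \frac{1}{66} + \frac{155}{2212} = - \frac{743}{11} + \frac{155}{2212} = - \frac{1641811}{24332}$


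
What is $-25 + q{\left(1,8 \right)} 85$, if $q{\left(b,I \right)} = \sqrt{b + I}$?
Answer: $230$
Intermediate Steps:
$q{\left(b,I \right)} = \sqrt{I + b}$
$-25 + q{\left(1,8 \right)} 85 = -25 + \sqrt{8 + 1} \cdot 85 = -25 + \sqrt{9} \cdot 85 = -25 + 3 \cdot 85 = -25 + 255 = 230$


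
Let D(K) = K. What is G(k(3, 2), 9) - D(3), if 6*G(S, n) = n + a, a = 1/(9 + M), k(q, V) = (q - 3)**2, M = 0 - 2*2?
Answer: -22/15 ≈ -1.4667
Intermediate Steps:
M = -4 (M = 0 - 4 = -4)
k(q, V) = (-3 + q)**2
a = 1/5 (a = 1/(9 - 4) = 1/5 ≈ 0.20000)
G(S, n) = 1/30 + n/6 (G(S, n) = (n + 1/5)/6 = (1/5 + n)/6 = 1/30 + n/6)
G(k(3, 2), 9) - D(3) = (1/30 + (1/6)*9) - 1*3 = (1/30 + 3/2) - 3 = 23/15 - 3 = -22/15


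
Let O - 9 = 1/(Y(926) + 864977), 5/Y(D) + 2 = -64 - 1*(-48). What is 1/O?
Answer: 15569581/140126247 ≈ 0.11111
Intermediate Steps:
Y(D) = -5/18 (Y(D) = 5/(-2 + (-64 - 1*(-48))) = 5/(-2 + (-64 + 48)) = 5/(-2 - 16) = 5/(-18) = 5*(-1/18) = -5/18)
O = 140126247/15569581 (O = 9 + 1/(-5/18 + 864977) = 9 + 1/(15569581/18) = 9 + 18/15569581 = 140126247/15569581 ≈ 9.0000)
1/O = 1/(140126247/15569581) = 15569581/140126247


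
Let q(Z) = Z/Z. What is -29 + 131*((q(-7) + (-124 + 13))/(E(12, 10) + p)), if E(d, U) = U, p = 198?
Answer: -10221/104 ≈ -98.279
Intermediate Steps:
q(Z) = 1
-29 + 131*((q(-7) + (-124 + 13))/(E(12, 10) + p)) = -29 + 131*((1 + (-124 + 13))/(10 + 198)) = -29 + 131*((1 - 111)/208) = -29 + 131*(-110*1/208) = -29 + 131*(-55/104) = -29 - 7205/104 = -10221/104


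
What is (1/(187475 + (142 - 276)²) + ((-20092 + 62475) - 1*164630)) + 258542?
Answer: 27999218146/205431 ≈ 1.3630e+5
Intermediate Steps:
(1/(187475 + (142 - 276)²) + ((-20092 + 62475) - 1*164630)) + 258542 = (1/(187475 + (-134)²) + (42383 - 164630)) + 258542 = (1/(187475 + 17956) - 122247) + 258542 = (1/205431 - 122247) + 258542 = -25113323456/205431 + 258542 = 27999218146/205431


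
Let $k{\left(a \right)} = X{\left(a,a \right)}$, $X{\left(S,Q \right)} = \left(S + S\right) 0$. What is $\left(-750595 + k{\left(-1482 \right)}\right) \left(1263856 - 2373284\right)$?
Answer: $832731109660$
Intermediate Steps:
$X{\left(S,Q \right)} = 0$ ($X{\left(S,Q \right)} = 2 S 0 = 0$)
$k{\left(a \right)} = 0$
$\left(-750595 + k{\left(-1482 \right)}\right) \left(1263856 - 2373284\right) = \left(-750595 + 0\right) \left(1263856 - 2373284\right) = \left(-750595\right) \left(-1109428\right) = 832731109660$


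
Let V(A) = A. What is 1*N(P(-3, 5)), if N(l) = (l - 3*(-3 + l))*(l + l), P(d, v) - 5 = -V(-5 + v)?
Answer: -10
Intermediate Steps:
P(d, v) = 10 - v (P(d, v) = 5 - (-5 + v) = 5 + (5 - v) = 10 - v)
N(l) = 2*l*(9 - 2*l) (N(l) = (l + (9 - 3*l))*(2*l) = (9 - 2*l)*(2*l) = 2*l*(9 - 2*l))
1*N(P(-3, 5)) = 1*(2*(10 - 1*5)*(9 - 2*(10 - 1*5))) = 1*(2*(10 - 5)*(9 - 2*(10 - 5))) = 1*(2*5*(9 - 2*5)) = 1*(2*5*(9 - 10)) = 1*(2*5*(-1)) = 1*(-10) = -10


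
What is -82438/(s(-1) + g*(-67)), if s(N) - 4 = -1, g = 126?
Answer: 82438/8439 ≈ 9.7687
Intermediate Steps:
s(N) = 3 (s(N) = 4 - 1 = 3)
-82438/(s(-1) + g*(-67)) = -82438/(3 + 126*(-67)) = -82438/(3 - 8442) = -82438/(-8439) = -82438*(-1/8439) = 82438/8439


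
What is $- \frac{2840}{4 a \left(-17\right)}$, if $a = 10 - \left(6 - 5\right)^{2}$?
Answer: $\frac{710}{153} \approx 4.6405$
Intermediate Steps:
$a = 9$ ($a = 10 - 1^{2} = 10 - 1 = 9$)
$- \frac{2840}{4 a \left(-17\right)} = - \frac{2840}{4 \cdot 9 \left(-17\right)} = - \frac{2840}{36 \left(-17\right)} = - \frac{2840}{-612} = \left(-2840\right) \left(- \frac{1}{612}\right) = \frac{710}{153}$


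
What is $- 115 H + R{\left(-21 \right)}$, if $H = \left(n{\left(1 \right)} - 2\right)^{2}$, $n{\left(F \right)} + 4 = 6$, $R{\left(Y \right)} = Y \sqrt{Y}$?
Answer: $- 21 i \sqrt{21} \approx - 96.234 i$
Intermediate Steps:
$R{\left(Y \right)} = Y^{\frac{3}{2}}$
$n{\left(F \right)} = 2$ ($n{\left(F \right)} = -4 + 6 = 2$)
$H = 0$ ($H = \left(2 - 2\right)^{2} = 0^{2} = 0$)
$- 115 H + R{\left(-21 \right)} = \left(-115\right) 0 + \left(-21\right)^{\frac{3}{2}} = 0 - 21 i \sqrt{21} = - 21 i \sqrt{21}$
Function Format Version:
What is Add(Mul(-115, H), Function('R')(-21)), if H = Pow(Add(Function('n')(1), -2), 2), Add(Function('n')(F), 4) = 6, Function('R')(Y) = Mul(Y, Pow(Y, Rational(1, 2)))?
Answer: Mul(-21, I, Pow(21, Rational(1, 2))) ≈ Mul(-96.234, I)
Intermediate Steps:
Function('R')(Y) = Pow(Y, Rational(3, 2))
Function('n')(F) = 2 (Function('n')(F) = Add(-4, 6) = 2)
H = 0 (H = Pow(Add(2, -2), 2) = Pow(0, 2) = 0)
Add(Mul(-115, H), Function('R')(-21)) = Add(Mul(-115, 0), Pow(-21, Rational(3, 2))) = Add(0, Mul(-21, I, Pow(21, Rational(1, 2)))) = Mul(-21, I, Pow(21, Rational(1, 2)))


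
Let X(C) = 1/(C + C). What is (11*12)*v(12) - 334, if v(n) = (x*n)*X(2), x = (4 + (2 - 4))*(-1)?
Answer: -1126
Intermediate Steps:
x = -2 (x = (4 - 2)*(-1) = 2*(-1) = -2)
X(C) = 1/(2*C)
v(n) = -n/2 (v(n) = (-2*n)*((½)/2) = (-2*n)*((½)*(½)) = -2*n*(¼) = -n/2)
(11*12)*v(12) - 334 = (11*12)*(-½*12) - 334 = 132*(-6) - 334 = -792 - 334 = -1126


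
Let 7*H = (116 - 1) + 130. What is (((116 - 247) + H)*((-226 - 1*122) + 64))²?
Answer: 743325696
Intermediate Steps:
H = 35 (H = ((116 - 1) + 130)/7 = (115 + 130)/7 = (⅐)*245 = 35)
(((116 - 247) + H)*((-226 - 1*122) + 64))² = (((116 - 247) + 35)*((-226 - 1*122) + 64))² = ((-131 + 35)*((-226 - 122) + 64))² = (-96*(-348 + 64))² = (-96*(-284))² = 27264² = 743325696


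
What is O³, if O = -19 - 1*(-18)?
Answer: -1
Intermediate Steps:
O = -1 (O = -19 + 18 = -1)
O³ = (-1)³ = -1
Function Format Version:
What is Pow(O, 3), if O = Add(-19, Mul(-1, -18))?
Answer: -1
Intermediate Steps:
O = -1 (O = Add(-19, 18) = -1)
Pow(O, 3) = Pow(-1, 3) = -1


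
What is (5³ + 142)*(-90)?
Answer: -24030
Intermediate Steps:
(5³ + 142)*(-90) = (125 + 142)*(-90) = 267*(-90) = -24030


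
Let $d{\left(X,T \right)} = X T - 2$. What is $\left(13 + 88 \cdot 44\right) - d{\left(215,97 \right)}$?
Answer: $-16968$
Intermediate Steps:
$d{\left(X,T \right)} = -2 + T X$ ($d{\left(X,T \right)} = T X - 2 = -2 + T X$)
$\left(13 + 88 \cdot 44\right) - d{\left(215,97 \right)} = \left(13 + 88 \cdot 44\right) - \left(-2 + 97 \cdot 215\right) = \left(13 + 3872\right) - \left(-2 + 20855\right) = 3885 - 20853 = -16968$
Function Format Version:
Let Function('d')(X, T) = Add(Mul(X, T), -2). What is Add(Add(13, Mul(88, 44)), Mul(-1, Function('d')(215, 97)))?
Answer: -16968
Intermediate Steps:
Function('d')(X, T) = Add(-2, Mul(T, X)) (Function('d')(X, T) = Add(Mul(T, X), -2) = Add(-2, Mul(T, X)))
Add(Add(13, Mul(88, 44)), Mul(-1, Function('d')(215, 97))) = Add(Add(13, Mul(88, 44)), Mul(-1, Add(-2, Mul(97, 215)))) = Add(Add(13, 3872), Mul(-1, Add(-2, 20855))) = Add(3885, Mul(-1, 20853)) = Add(3885, -20853) = -16968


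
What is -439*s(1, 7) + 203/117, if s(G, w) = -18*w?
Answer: 6471941/117 ≈ 55316.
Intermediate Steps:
-439*s(1, 7) + 203/117 = -(-7902)*7 + 203/117 = -439*(-126) + 203*(1/117) = 55314 + 203/117 = 6471941/117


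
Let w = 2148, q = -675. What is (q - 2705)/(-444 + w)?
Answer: -845/426 ≈ -1.9836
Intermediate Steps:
(q - 2705)/(-444 + w) = (-675 - 2705)/(-444 + 2148) = -3380/1704 = -3380*1/1704 = -845/426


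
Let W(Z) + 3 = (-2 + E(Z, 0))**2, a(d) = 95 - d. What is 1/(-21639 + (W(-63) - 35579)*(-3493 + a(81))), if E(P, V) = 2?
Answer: 1/123768139 ≈ 8.0796e-9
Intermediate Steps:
W(Z) = -3 (W(Z) = -3 + (-2 + 2)**2 = -3 + 0**2 = -3 + 0 = -3)
1/(-21639 + (W(-63) - 35579)*(-3493 + a(81))) = 1/(-21639 + (-3 - 35579)*(-3493 + (95 - 1*81))) = 1/(-21639 - 35582*(-3493 + (95 - 81))) = 1/(-21639 - 35582*(-3493 + 14)) = 1/(-21639 - 35582*(-3479)) = 1/(-21639 + 123789778) = 1/123768139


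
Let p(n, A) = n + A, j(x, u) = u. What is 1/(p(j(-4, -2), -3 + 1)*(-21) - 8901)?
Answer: -1/8817 ≈ -0.00011342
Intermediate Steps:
p(n, A) = A + n
1/(p(j(-4, -2), -3 + 1)*(-21) - 8901) = 1/(((-3 + 1) - 2)*(-21) - 8901) = 1/((-2 - 2)*(-21) - 8901) = 1/(-4*(-21) - 8901) = 1/(84 - 8901) = 1/(-8817) = -1/8817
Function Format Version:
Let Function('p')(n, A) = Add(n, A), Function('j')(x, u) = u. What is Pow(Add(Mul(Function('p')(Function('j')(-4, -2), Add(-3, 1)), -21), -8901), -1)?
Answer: Rational(-1, 8817) ≈ -0.00011342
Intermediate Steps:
Function('p')(n, A) = Add(A, n)
Pow(Add(Mul(Function('p')(Function('j')(-4, -2), Add(-3, 1)), -21), -8901), -1) = Pow(Add(Mul(Add(Add(-3, 1), -2), -21), -8901), -1) = Pow(Add(Mul(Add(-2, -2), -21), -8901), -1) = Pow(Add(Mul(-4, -21), -8901), -1) = Pow(Add(84, -8901), -1) = Pow(-8817, -1) = Rational(-1, 8817)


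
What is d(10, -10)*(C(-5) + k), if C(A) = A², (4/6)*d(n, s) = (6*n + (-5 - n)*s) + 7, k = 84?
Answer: 70959/2 ≈ 35480.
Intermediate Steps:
d(n, s) = 21/2 + 9*n + 3*s*(-5 - n)/2 (d(n, s) = 3*((6*n + (-5 - n)*s) + 7)/2 = 3*((6*n + s*(-5 - n)) + 7)/2 = 3*(7 + 6*n + s*(-5 - n))/2 = 21/2 + 9*n + 3*s*(-5 - n)/2)
d(10, -10)*(C(-5) + k) = (21/2 + 9*10 - 15/2*(-10) - 3/2*10*(-10))*((-5)² + 84) = (21/2 + 90 + 75 + 150)*(25 + 84) = (651/2)*109 = 70959/2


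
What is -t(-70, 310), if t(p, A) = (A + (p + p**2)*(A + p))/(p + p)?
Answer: 115951/14 ≈ 8282.2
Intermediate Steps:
t(p, A) = (A + (A + p)*(p + p**2))/(2*p) (t(p, A) = (A + (A + p)*(p + p**2))/((2*p)) = (A + (A + p)*(p + p**2))*(1/(2*p)) = (A + (A + p)*(p + p**2))/(2*p))
-t(-70, 310) = -(310 - 70*(310 - 70 + (-70)**2 + 310*(-70)))/(2*(-70)) = -(-1)*(310 - 70*(310 - 70 + 4900 - 21700))/(2*70) = -(-1)*(310 - 70*(-16560))/(2*70) = -(-1)*(310 + 1159200)/(2*70) = -(-1)*1159510/(2*70) = -1*(-115951/14) = 115951/14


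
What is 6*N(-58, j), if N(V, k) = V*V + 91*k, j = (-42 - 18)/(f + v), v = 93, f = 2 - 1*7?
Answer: 217929/11 ≈ 19812.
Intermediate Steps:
f = -5 (f = 2 - 7 = -5)
j = -15/22 (j = (-42 - 18)/(-5 + 93) = -60/88 = -60*1/88 = -15/22 ≈ -0.68182)
N(V, k) = V**2 + 91*k
6*N(-58, j) = 6*((-58)**2 + 91*(-15/22)) = 6*(3364 - 1365/22) = 6*(72643/22) = 217929/11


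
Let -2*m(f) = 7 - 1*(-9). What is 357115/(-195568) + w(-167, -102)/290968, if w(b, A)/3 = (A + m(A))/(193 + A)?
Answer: -1181973366695/647283339248 ≈ -1.8261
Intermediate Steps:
m(f) = -8 (m(f) = -(7 - 1*(-9))/2 = -(7 + 9)/2 = -1/2*16 = -8)
w(b, A) = 3*(-8 + A)/(193 + A) (w(b, A) = 3*((A - 8)/(193 + A)) = 3*((-8 + A)/(193 + A)) = 3*(-8 + A)/(193 + A))
357115/(-195568) + w(-167, -102)/290968 = 357115/(-195568) + (3*(-8 - 102)/(193 - 102))/290968 = 357115*(-1/195568) + (3*(-110)/91)*(1/290968) = -357115/195568 + (3*(1/91)*(-110))*(1/290968) = -357115/195568 - 330/91*1/290968 = -357115/195568 - 165/13239044 = -1181973366695/647283339248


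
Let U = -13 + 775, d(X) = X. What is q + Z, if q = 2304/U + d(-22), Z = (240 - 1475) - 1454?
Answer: -343913/127 ≈ -2708.0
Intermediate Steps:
Z = -2689 (Z = -1235 - 1454 = -2689)
U = 762
q = -2410/127 (q = 2304/762 - 22 = 2304*(1/762) - 22 = 384/127 - 22 = -2410/127 ≈ -18.976)
q + Z = -2410/127 - 2689 = -343913/127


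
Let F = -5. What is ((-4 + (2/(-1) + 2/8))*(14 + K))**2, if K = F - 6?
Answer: 4761/16 ≈ 297.56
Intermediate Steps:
K = -11 (K = -5 - 6 = -11)
((-4 + (2/(-1) + 2/8))*(14 + K))**2 = ((-4 + (2/(-1) + 2/8))*(14 - 11))**2 = ((-4 + (2*(-1) + 2*(1/8)))*3)**2 = ((-4 + (-2 + 1/4))*3)**2 = ((-4 - 7/4)*3)**2 = (-23/4*3)**2 = (-69/4)**2 = 4761/16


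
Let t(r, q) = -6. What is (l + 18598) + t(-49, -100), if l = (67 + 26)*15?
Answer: 19987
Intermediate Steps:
l = 1395 (l = 93*15 = 1395)
(l + 18598) + t(-49, -100) = (1395 + 18598) - 6 = 19993 - 6 = 19987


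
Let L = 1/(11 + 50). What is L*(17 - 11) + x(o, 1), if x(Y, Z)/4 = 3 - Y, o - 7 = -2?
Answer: -482/61 ≈ -7.9016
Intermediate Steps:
o = 5 (o = 7 - 2 = 5)
x(Y, Z) = 12 - 4*Y (x(Y, Z) = 4*(3 - Y) = 12 - 4*Y)
L = 1/61 ≈ 0.016393
L*(17 - 11) + x(o, 1) = (17 - 11)/61 + (12 - 4*5) = (1/61)*6 + (12 - 20) = 6/61 - 8 = -482/61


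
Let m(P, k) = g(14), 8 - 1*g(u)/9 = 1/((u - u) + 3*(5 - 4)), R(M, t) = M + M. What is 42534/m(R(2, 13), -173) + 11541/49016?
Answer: 695214291/1127368 ≈ 616.67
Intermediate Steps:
R(M, t) = 2*M
g(u) = 69 (g(u) = 72 - 9/((u - u) + 3*(5 - 4)) = 72 - 9/(0 + 3*1) = 72 - 9/(0 + 3) = 72 - 9/3 = 72 - 9*⅓ = 72 - 3 = 69)
m(P, k) = 69
42534/m(R(2, 13), -173) + 11541/49016 = 42534/69 + 11541/49016 = 42534*(1/69) + 11541*(1/49016) = 14178/23 + 11541/49016 = 695214291/1127368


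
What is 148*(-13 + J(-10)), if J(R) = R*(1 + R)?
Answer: 11396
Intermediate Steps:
148*(-13 + J(-10)) = 148*(-13 - 10*(1 - 10)) = 148*(-13 - 10*(-9)) = 148*(-13 + 90) = 148*77 = 11396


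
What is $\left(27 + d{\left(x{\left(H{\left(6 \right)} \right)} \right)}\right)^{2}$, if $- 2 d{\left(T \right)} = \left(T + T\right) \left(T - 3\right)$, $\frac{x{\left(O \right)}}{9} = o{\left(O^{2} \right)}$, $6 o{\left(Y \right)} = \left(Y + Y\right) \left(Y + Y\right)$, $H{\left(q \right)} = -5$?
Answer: $197436867795729$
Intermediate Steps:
$o{\left(Y \right)} = \frac{2 Y^{2}}{3}$ ($o{\left(Y \right)} = \frac{\left(Y + Y\right) \left(Y + Y\right)}{6} = \frac{2 Y 2 Y}{6} = \frac{4 Y^{2}}{6} = \frac{2 Y^{2}}{3}$)
$x{\left(O \right)} = 6 O^{4}$ ($x{\left(O \right)} = 9 \frac{2 \left(O^{2}\right)^{2}}{3} = 9 \frac{2 O^{4}}{3} = 6 O^{4}$)
$d{\left(T \right)} = - T \left(-3 + T\right)$ ($d{\left(T \right)} = - \frac{\left(T + T\right) \left(T - 3\right)}{2} = - \frac{2 T \left(-3 + T\right)}{2} = - T \left(-3 + T\right)$)
$\left(27 + d{\left(x{\left(H{\left(6 \right)} \right)} \right)}\right)^{2} = \left(27 + 6 \left(-5\right)^{4} \left(3 - 6 \left(-5\right)^{4}\right)\right)^{2} = \left(27 + 6 \cdot 625 \left(3 - 6 \cdot 625\right)\right)^{2} = \left(27 + 3750 \left(3 - 3750\right)\right)^{2} = \left(27 + 3750 \left(-3747\right)\right)^{2} = \left(27 - 14051250\right)^{2} = \left(-14051223\right)^{2} = 197436867795729$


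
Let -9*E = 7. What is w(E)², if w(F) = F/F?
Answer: 1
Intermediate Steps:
E = -7/9 (E = -⅑*7 = -7/9 ≈ -0.77778)
w(F) = 1
w(E)² = 1² = 1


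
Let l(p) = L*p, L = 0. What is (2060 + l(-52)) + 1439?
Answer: 3499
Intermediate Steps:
l(p) = 0 (l(p) = 0*p = 0)
(2060 + l(-52)) + 1439 = (2060 + 0) + 1439 = 2060 + 1439 = 3499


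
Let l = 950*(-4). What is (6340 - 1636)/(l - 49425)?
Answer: -4704/53225 ≈ -0.088380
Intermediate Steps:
l = -3800
(6340 - 1636)/(l - 49425) = (6340 - 1636)/(-3800 - 49425) = 4704/(-53225) = 4704*(-1/53225) = -4704/53225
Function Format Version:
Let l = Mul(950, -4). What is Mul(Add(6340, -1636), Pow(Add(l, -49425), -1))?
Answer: Rational(-4704, 53225) ≈ -0.088380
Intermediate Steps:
l = -3800
Mul(Add(6340, -1636), Pow(Add(l, -49425), -1)) = Mul(Add(6340, -1636), Pow(Add(-3800, -49425), -1)) = Mul(4704, Pow(-53225, -1)) = Mul(4704, Rational(-1, 53225)) = Rational(-4704, 53225)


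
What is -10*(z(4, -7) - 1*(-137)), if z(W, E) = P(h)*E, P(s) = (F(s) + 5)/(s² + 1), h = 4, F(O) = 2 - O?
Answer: -23080/17 ≈ -1357.6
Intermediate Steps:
P(s) = (7 - s)/(1 + s²) (P(s) = ((2 - s) + 5)/(s² + 1) = (7 - s)/(1 + s²))
z(W, E) = 3*E/17 (z(W, E) = ((7 - 1*4)/(1 + 4²))*E = ((7 - 4)/(1 + 16))*E = (3/17)*E = ((1/17)*3)*E = 3*E/17)
-10*(z(4, -7) - 1*(-137)) = -10*((3/17)*(-7) - 1*(-137)) = -10*(-21/17 + 137) = -10*2308/17 = -23080/17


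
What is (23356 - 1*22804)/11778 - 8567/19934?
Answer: -14983093/39130442 ≈ -0.38290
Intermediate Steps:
(23356 - 1*22804)/11778 - 8567/19934 = (23356 - 22804)*(1/11778) - 8567*1/19934 = 552*(1/11778) - 8567/19934 = 92/1963 - 8567/19934 = -14983093/39130442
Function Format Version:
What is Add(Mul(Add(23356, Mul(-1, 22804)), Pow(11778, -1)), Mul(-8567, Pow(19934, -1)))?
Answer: Rational(-14983093, 39130442) ≈ -0.38290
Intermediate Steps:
Add(Mul(Add(23356, Mul(-1, 22804)), Pow(11778, -1)), Mul(-8567, Pow(19934, -1))) = Add(Mul(Add(23356, -22804), Rational(1, 11778)), Mul(-8567, Rational(1, 19934))) = Add(Mul(552, Rational(1, 11778)), Rational(-8567, 19934)) = Add(Rational(92, 1963), Rational(-8567, 19934)) = Rational(-14983093, 39130442)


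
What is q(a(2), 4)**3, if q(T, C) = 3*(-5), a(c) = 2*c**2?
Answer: -3375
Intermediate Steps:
q(T, C) = -15
q(a(2), 4)**3 = (-15)**3 = -3375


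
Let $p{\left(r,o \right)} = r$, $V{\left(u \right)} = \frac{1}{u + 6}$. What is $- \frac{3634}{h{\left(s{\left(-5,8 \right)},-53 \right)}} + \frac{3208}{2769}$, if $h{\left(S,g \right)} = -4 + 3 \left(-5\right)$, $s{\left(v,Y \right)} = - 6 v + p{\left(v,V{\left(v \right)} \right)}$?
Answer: $\frac{10123498}{52611} \approx 192.42$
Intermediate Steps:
$V{\left(u \right)} = \frac{1}{6 + u}$
$s{\left(v,Y \right)} = - 5 v$ ($s{\left(v,Y \right)} = - 6 v + v = - 5 v$)
$h{\left(S,g \right)} = -19$ ($h{\left(S,g \right)} = -4 - 15 = -19$)
$- \frac{3634}{h{\left(s{\left(-5,8 \right)},-53 \right)}} + \frac{3208}{2769} = - \frac{3634}{-19} + \frac{3208}{2769} = \left(-3634\right) \left(- \frac{1}{19}\right) + 3208 \cdot \frac{1}{2769} = \frac{3634}{19} + \frac{3208}{2769} = \frac{10123498}{52611}$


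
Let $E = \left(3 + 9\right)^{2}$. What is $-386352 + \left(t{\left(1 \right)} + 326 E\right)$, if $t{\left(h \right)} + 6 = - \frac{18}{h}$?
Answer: $-339432$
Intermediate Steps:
$E = 144$ ($E = 12^{2} = 144$)
$t{\left(h \right)} = -6 - \frac{18}{h}$
$-386352 + \left(t{\left(1 \right)} + 326 E\right) = -386352 + \left(\left(-6 - \frac{18}{1}\right) + 326 \cdot 144\right) = -386352 + \left(\left(-6 - 18\right) + 46944\right) = -386352 + \left(-24 + 46944\right) = -386352 + 46920 = -339432$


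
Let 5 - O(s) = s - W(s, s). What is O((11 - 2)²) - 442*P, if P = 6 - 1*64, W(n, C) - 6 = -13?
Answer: 25553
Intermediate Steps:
W(n, C) = -7 (W(n, C) = 6 - 13 = -7)
P = -58 (P = 6 - 64 = -58)
O(s) = -2 - s (O(s) = 5 - (s - 1*(-7)) = 5 - (s + 7) = 5 - (7 + s) = 5 + (-7 - s) = -2 - s)
O((11 - 2)²) - 442*P = (-2 - (11 - 2)²) - 442*(-58) = (-2 - 1*9²) - 1*(-25636) = (-2 - 1*81) + 25636 = (-2 - 81) + 25636 = -83 + 25636 = 25553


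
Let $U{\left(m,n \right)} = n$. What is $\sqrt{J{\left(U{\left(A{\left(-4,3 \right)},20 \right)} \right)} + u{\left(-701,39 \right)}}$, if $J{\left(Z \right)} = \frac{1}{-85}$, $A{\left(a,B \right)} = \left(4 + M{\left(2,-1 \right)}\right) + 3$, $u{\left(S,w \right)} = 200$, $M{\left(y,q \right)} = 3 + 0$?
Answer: $\frac{\sqrt{1444915}}{85} \approx 14.142$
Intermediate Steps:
$M{\left(y,q \right)} = 3$
$A{\left(a,B \right)} = 10$ ($A{\left(a,B \right)} = \left(4 + 3\right) + 3 = 7 + 3 = 10$)
$J{\left(Z \right)} = - \frac{1}{85}$
$\sqrt{J{\left(U{\left(A{\left(-4,3 \right)},20 \right)} \right)} + u{\left(-701,39 \right)}} = \sqrt{- \frac{1}{85} + 200} = \sqrt{\frac{16999}{85}} = \frac{\sqrt{1444915}}{85}$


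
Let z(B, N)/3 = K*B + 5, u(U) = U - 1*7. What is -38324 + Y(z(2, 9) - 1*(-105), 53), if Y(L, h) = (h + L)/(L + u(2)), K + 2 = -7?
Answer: -2337645/61 ≈ -38322.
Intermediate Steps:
K = -9 (K = -2 - 7 = -9)
u(U) = -7 + U (u(U) = U - 7 = -7 + U)
z(B, N) = 15 - 27*B (z(B, N) = 3*(-9*B + 5) = 3*(5 - 9*B) = 15 - 27*B)
Y(L, h) = (L + h)/(-5 + L) (Y(L, h) = (h + L)/(L + (-7 + 2)) = (L + h)/(L - 5) = (L + h)/(-5 + L))
-38324 + Y(z(2, 9) - 1*(-105), 53) = -38324 + (((15 - 27*2) - 1*(-105)) + 53)/(-5 + ((15 - 27*2) - 1*(-105))) = -38324 + (((15 - 54) + 105) + 53)/(-5 + ((15 - 54) + 105)) = -38324 + ((-39 + 105) + 53)/(-5 + (-39 + 105)) = -38324 + (66 + 53)/(-5 + 66) = -38324 + 119/61 = -2337645/61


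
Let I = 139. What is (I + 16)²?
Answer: 24025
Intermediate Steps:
(I + 16)² = (139 + 16)² = 155² = 24025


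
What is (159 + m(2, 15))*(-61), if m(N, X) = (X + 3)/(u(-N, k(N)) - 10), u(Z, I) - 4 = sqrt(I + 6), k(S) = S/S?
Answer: -274683/29 + 1098*sqrt(7)/29 ≈ -9371.7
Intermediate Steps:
k(S) = 1
u(Z, I) = 4 + sqrt(6 + I) (u(Z, I) = 4 + sqrt(I + 6) = 4 + sqrt(6 + I))
m(N, X) = (3 + X)/(-6 + sqrt(7)) (m(N, X) = (X + 3)/((4 + sqrt(6 + 1)) - 10) = (3 + X)/((4 + sqrt(7)) - 10) = (3 + X)/(-6 + sqrt(7)))
(159 + m(2, 15))*(-61) = (159 - (3 + 15)/(6 - sqrt(7)))*(-61) = (159 - 1*18/(6 - sqrt(7)))*(-61) = (159 - 18/(6 - sqrt(7)))*(-61) = -9699 + 1098/(6 - sqrt(7))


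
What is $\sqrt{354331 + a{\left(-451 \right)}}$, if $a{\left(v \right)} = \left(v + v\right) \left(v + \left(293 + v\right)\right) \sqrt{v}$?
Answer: $\sqrt{354331 + 549318 i \sqrt{451}} \approx 2452.1 + 2378.7 i$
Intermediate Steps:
$a{\left(v \right)} = 2 v^{\frac{3}{2}} \left(293 + 2 v\right)$ ($a{\left(v \right)} = 2 v \left(293 + 2 v\right) \sqrt{v} = 2 v^{\frac{3}{2}} \left(293 + 2 v\right)$)
$\sqrt{354331 + a{\left(-451 \right)}} = \sqrt{354331 + \left(-451\right)^{\frac{3}{2}} \left(586 + 4 \left(-451\right)\right)} = \sqrt{354331 + - 451 i \sqrt{451} \left(586 - 1804\right)} = \sqrt{354331 + - 451 i \sqrt{451} \left(-1218\right)} = \sqrt{354331 + 549318 i \sqrt{451}}$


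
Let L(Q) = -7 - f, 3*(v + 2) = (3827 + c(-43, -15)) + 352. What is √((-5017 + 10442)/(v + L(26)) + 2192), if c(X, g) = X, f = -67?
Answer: √1631558258/862 ≈ 46.859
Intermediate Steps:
v = 4130/3 (v = -2 + ((3827 - 43) + 352)/3 = -2 + (3784 + 352)/3 = -2 + (⅓)*4136 = -2 + 4136/3 = 4130/3 ≈ 1376.7)
L(Q) = 60 (L(Q) = -7 - 1*(-67) = -7 + 67 = 60)
√((-5017 + 10442)/(v + L(26)) + 2192) = √((-5017 + 10442)/(4130/3 + 60) + 2192) = √(5425/(4310/3) + 2192) = √(5425*(3/4310) + 2192) = √(3255/862 + 2192) = √(1892759/862) = √1631558258/862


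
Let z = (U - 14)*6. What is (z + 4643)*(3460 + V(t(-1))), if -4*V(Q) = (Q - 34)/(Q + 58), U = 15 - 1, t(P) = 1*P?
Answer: 3662932345/228 ≈ 1.6065e+7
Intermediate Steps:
t(P) = P
U = 14
z = 0 (z = (14 - 14)*6 = 0*6 = 0)
V(Q) = -(-34 + Q)/(4*(58 + Q)) (V(Q) = -(Q - 34)/(4*(Q + 58)) = -(-34 + Q)/(4*(58 + Q)))
(z + 4643)*(3460 + V(t(-1))) = (0 + 4643)*(3460 + (34 - 1*(-1))/(4*(58 - 1))) = 4643*(3460 + (1/4)*(34 + 1)/57) = 4643*(3460 + (1/4)*(1/57)*35) = 4643*(3460 + 35/228) = 4643*(788915/228) = 3662932345/228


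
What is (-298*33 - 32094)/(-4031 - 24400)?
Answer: 13976/9477 ≈ 1.4747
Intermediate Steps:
(-298*33 - 32094)/(-4031 - 24400) = (-9834 - 32094)/(-28431) = -41928*(-1/28431) = 13976/9477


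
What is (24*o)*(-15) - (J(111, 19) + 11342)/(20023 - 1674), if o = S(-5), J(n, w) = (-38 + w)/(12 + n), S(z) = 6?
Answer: -4876357367/2256927 ≈ -2160.6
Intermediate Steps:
J(n, w) = (-38 + w)/(12 + n)
o = 6
(24*o)*(-15) - (J(111, 19) + 11342)/(20023 - 1674) = (24*6)*(-15) - ((-38 + 19)/(12 + 111) + 11342)/(20023 - 1674) = 144*(-15) - (-19/123 + 11342)/18349 = -2160 - ((1/123)*(-19) + 11342)/18349 = -2160 - (-19/123 + 11342)/18349 = -2160 - 1395047/(123*18349) = -2160 - 1*1395047/2256927 = -2160 - 1395047/2256927 = -4876357367/2256927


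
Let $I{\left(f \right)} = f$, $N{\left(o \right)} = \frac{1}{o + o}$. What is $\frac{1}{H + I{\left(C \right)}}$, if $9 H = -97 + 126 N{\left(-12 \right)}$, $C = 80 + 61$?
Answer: $\frac{36}{4667} \approx 0.0077137$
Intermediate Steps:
$N{\left(o \right)} = \frac{1}{2 o}$
$C = 141$
$H = - \frac{409}{36}$ ($H = \frac{-97 + 126 \frac{1}{2 \left(-12\right)}}{9} = \frac{-97 + 126 \cdot \frac{1}{2} \left(- \frac{1}{12}\right)}{9} = \frac{-97 + 126 \left(- \frac{1}{24}\right)}{9} = \frac{-97 - \frac{21}{4}}{9} = \frac{1}{9} \left(- \frac{409}{4}\right) = - \frac{409}{36} \approx -11.361$)
$\frac{1}{H + I{\left(C \right)}} = \frac{1}{- \frac{409}{36} + 141} = \frac{1}{\frac{4667}{36}} = \frac{36}{4667}$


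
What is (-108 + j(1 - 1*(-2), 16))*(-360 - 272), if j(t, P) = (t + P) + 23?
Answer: 41712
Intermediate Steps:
j(t, P) = 23 + P + t (j(t, P) = (P + t) + 23 = 23 + P + t)
(-108 + j(1 - 1*(-2), 16))*(-360 - 272) = (-108 + (23 + 16 + (1 - 1*(-2))))*(-360 - 272) = (-108 + (23 + 16 + (1 + 2)))*(-632) = (-108 + (23 + 16 + 3))*(-632) = (-108 + 42)*(-632) = -66*(-632) = 41712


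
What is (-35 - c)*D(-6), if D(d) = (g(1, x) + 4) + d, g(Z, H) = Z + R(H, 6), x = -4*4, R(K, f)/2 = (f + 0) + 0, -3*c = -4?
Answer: -1199/3 ≈ -399.67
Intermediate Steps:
c = 4/3 (c = -1/3*(-4) = 4/3 ≈ 1.3333)
R(K, f) = 2*f (R(K, f) = 2*((f + 0) + 0) = 2*(f + 0) = 2*f)
x = -16
g(Z, H) = 12 + Z (g(Z, H) = Z + 2*6 = Z + 12 = 12 + Z)
D(d) = 17 + d (D(d) = ((12 + 1) + 4) + d = (13 + 4) + d = 17 + d)
(-35 - c)*D(-6) = (-35 - 1*4/3)*(17 - 6) = (-35 - 4/3)*11 = -109/3*11 = -1199/3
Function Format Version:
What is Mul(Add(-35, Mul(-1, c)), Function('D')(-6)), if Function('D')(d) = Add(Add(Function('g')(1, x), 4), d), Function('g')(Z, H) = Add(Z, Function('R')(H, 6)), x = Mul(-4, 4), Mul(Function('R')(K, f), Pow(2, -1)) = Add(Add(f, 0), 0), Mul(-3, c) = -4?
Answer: Rational(-1199, 3) ≈ -399.67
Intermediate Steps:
c = Rational(4, 3) (c = Mul(Rational(-1, 3), -4) = Rational(4, 3) ≈ 1.3333)
Function('R')(K, f) = Mul(2, f) (Function('R')(K, f) = Mul(2, Add(Add(f, 0), 0)) = Mul(2, Add(f, 0)) = Mul(2, f))
x = -16
Function('g')(Z, H) = Add(12, Z) (Function('g')(Z, H) = Add(Z, Mul(2, 6)) = Add(Z, 12) = Add(12, Z))
Function('D')(d) = Add(17, d) (Function('D')(d) = Add(Add(Add(12, 1), 4), d) = Add(Add(13, 4), d) = Add(17, d))
Mul(Add(-35, Mul(-1, c)), Function('D')(-6)) = Mul(Add(-35, Mul(-1, Rational(4, 3))), Add(17, -6)) = Mul(Add(-35, Rational(-4, 3)), 11) = Mul(Rational(-109, 3), 11) = Rational(-1199, 3)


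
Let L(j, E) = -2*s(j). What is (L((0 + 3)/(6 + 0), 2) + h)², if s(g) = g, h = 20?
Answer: 361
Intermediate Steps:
L(j, E) = -2*j
(L((0 + 3)/(6 + 0), 2) + h)² = (-2*(0 + 3)/(6 + 0) + 20)² = (-6/6 + 20)² = (-2*½ + 20)² = (-1 + 20)² = 19² = 361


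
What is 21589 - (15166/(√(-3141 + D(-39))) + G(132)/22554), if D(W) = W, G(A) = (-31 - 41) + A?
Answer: 81153041/3759 + 7583*I*√795/795 ≈ 21589.0 + 268.94*I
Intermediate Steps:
G(A) = -72 + A
21589 - (15166/(√(-3141 + D(-39))) + G(132)/22554) = 21589 - (15166/(√(-3141 - 39)) + (-72 + 132)/22554) = 21589 - (15166/(√(-3180)) + 60*(1/22554)) = 21589 - (15166/((2*I*√795)) + 10/3759) = 21589 - (15166*(-I*√795/1590) + 10/3759) = 21589 - (-7583*I*√795/795 + 10/3759) = 21589 - (10/3759 - 7583*I*√795/795) = 21589 + (-10/3759 + 7583*I*√795/795) = 81153041/3759 + 7583*I*√795/795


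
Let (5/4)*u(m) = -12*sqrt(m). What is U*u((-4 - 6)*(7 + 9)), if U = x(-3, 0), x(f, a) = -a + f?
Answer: 576*I*sqrt(10)/5 ≈ 364.29*I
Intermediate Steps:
u(m) = -48*sqrt(m)/5 (u(m) = 4*(-12*sqrt(m))/5 = -48*sqrt(m)/5)
x(f, a) = f - a
U = -3 (U = -3 - 1*0 = -3 + 0 = -3)
U*u((-4 - 6)*(7 + 9)) = -(-144)*sqrt((-4 - 6)*(7 + 9))/5 = -(-144)*sqrt(-10*16)/5 = -(-144)*sqrt(-160)/5 = -(-144)*4*I*sqrt(10)/5 = -(-576)*I*sqrt(10)/5 = 576*I*sqrt(10)/5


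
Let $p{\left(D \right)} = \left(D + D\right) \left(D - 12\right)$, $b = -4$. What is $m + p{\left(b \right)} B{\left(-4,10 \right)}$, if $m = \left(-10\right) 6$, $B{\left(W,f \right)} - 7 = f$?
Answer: $2116$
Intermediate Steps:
$B{\left(W,f \right)} = 7 + f$
$p{\left(D \right)} = 2 D \left(-12 + D\right)$
$m = -60$
$m + p{\left(b \right)} B{\left(-4,10 \right)} = -60 + 2 \left(-4\right) \left(-12 - 4\right) \left(7 + 10\right) = -60 + 2 \left(-4\right) \left(-16\right) 17 = -60 + 128 \cdot 17 = -60 + 2176 = 2116$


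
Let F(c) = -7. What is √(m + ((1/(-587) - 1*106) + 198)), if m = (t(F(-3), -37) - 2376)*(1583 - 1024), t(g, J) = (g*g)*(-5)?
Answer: I*√504809780330/587 ≈ 1210.4*I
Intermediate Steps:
t(g, J) = -5*g² (t(g, J) = g²*(-5) = -5*g²)
m = -1465139 (m = (-5*(-7)² - 2376)*(1583 - 1024) = (-5*49 - 2376)*559 = (-245 - 2376)*559 = -2621*559 = -1465139)
√(m + ((1/(-587) - 1*106) + 198)) = √(-1465139 + ((1/(-587) - 1*106) + 198)) = √(-1465139 + ((-1/587 - 106) + 198)) = √(-1465139 + (-62223/587 + 198)) = √(-1465139 + 54003/587) = √(-859982590/587) = I*√504809780330/587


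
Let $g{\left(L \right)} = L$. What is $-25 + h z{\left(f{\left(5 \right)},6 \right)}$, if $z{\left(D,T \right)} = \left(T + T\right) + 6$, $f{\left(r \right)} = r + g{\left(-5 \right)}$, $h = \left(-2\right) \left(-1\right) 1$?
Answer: $11$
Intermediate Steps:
$h = 2$ ($h = 2 \cdot 1 = 2$)
$f{\left(r \right)} = -5 + r$ ($f{\left(r \right)} = r - 5 = -5 + r$)
$z{\left(D,T \right)} = 6 + 2 T$ ($z{\left(D,T \right)} = 2 T + 6 = 6 + 2 T$)
$-25 + h z{\left(f{\left(5 \right)},6 \right)} = -25 + 2 \left(6 + 2 \cdot 6\right) = -25 + 2 \left(6 + 12\right) = -25 + 2 \cdot 18 = -25 + 36 = 11$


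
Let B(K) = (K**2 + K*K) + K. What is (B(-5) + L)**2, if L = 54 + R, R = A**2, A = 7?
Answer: 21904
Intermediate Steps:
R = 49 (R = 7**2 = 49)
L = 103 (L = 54 + 49 = 103)
B(K) = K + 2*K**2 (B(K) = (K**2 + K**2) + K = 2*K**2 + K = K + 2*K**2)
(B(-5) + L)**2 = (-5*(1 + 2*(-5)) + 103)**2 = (-5*(1 - 10) + 103)**2 = (-5*(-9) + 103)**2 = (45 + 103)**2 = 148**2 = 21904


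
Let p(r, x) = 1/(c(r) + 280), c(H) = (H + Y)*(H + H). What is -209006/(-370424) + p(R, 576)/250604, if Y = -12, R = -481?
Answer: 3106955853497641/5506497493176552 ≈ 0.56423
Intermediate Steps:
c(H) = 2*H*(-12 + H) (c(H) = (H - 12)*(H + H) = (-12 + H)*(2*H) = 2*H*(-12 + H))
p(r, x) = 1/(280 + 2*r*(-12 + r)) (p(r, x) = 1/(2*r*(-12 + r) + 280) = 1/(280 + 2*r*(-12 + r)))
-209006/(-370424) + p(R, 576)/250604 = -209006/(-370424) + (1/(2*(140 - 481*(-12 - 481))))/250604 = -209006*(-1/370424) + (1/(2*(140 - 481*(-493))))*(1/250604) = 104503/185212 + (1/(2*(140 + 237133)))*(1/250604) = 104503/185212 + ((1/2)/237273)*(1/250604) = 104503/185212 + ((1/2)*(1/237273))*(1/250604) = 104503/185212 + (1/474546)*(1/250604) = 104503/185212 + 1/118923125784 = 3106955853497641/5506497493176552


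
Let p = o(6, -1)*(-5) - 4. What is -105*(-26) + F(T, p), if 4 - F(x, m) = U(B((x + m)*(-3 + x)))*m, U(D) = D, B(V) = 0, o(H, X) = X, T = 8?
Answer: 2734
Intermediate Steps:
p = 1 (p = -1*(-5) - 4 = 5 - 4 = 1)
F(x, m) = 4 (F(x, m) = 4 - 0*m = 4 - 1*0 = 4 + 0 = 4)
-105*(-26) + F(T, p) = -105*(-26) + 4 = 2730 + 4 = 2734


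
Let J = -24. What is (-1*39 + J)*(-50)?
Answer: 3150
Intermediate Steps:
(-1*39 + J)*(-50) = (-1*39 - 24)*(-50) = (-39 - 24)*(-50) = -63*(-50) = 3150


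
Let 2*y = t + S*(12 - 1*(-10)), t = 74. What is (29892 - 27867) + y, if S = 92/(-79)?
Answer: 161886/79 ≈ 2049.2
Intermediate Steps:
S = -92/79 (S = 92*(-1/79) = -92/79 ≈ -1.1646)
y = 1911/79 (y = (74 - 92*(12 - 1*(-10))/79)/2 = (74 - 92*(12 + 10)/79)/2 = (74 - 92/79*22)/2 = (74 - 2024/79)/2 = (1/2)*(3822/79) = 1911/79 ≈ 24.190)
(29892 - 27867) + y = (29892 - 27867) + 1911/79 = 2025 + 1911/79 = 161886/79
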